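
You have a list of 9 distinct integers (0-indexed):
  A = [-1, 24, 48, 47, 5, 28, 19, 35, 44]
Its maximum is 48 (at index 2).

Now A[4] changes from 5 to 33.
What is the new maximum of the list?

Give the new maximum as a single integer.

Answer: 48

Derivation:
Old max = 48 (at index 2)
Change: A[4] 5 -> 33
Changed element was NOT the old max.
  New max = max(old_max, new_val) = max(48, 33) = 48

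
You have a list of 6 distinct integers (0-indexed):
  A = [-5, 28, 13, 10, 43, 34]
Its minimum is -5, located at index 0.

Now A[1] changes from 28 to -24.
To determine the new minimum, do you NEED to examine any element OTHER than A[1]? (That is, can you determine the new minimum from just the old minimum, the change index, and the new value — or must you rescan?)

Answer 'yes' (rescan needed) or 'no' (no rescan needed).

Answer: no

Derivation:
Old min = -5 at index 0
Change at index 1: 28 -> -24
Index 1 was NOT the min. New min = min(-5, -24). No rescan of other elements needed.
Needs rescan: no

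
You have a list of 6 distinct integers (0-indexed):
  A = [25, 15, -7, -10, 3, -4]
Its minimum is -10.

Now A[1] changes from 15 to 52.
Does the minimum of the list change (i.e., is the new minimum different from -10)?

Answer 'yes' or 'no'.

Old min = -10
Change: A[1] 15 -> 52
Changed element was NOT the min; min changes only if 52 < -10.
New min = -10; changed? no

Answer: no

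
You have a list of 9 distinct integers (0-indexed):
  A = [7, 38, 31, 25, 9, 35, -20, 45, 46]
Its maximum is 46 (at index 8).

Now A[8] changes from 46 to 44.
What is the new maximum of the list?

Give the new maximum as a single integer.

Old max = 46 (at index 8)
Change: A[8] 46 -> 44
Changed element WAS the max -> may need rescan.
  Max of remaining elements: 45
  New max = max(44, 45) = 45

Answer: 45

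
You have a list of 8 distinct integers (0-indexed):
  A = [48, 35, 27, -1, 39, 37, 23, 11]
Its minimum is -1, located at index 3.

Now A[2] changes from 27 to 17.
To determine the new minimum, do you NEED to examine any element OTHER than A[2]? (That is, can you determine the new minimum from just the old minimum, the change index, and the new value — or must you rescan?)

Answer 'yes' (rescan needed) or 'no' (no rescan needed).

Answer: no

Derivation:
Old min = -1 at index 3
Change at index 2: 27 -> 17
Index 2 was NOT the min. New min = min(-1, 17). No rescan of other elements needed.
Needs rescan: no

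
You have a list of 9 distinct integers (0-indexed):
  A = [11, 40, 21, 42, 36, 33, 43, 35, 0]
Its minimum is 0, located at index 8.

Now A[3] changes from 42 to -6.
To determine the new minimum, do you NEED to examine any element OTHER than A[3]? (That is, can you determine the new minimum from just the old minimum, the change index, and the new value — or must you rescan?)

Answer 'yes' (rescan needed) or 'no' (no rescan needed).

Old min = 0 at index 8
Change at index 3: 42 -> -6
Index 3 was NOT the min. New min = min(0, -6). No rescan of other elements needed.
Needs rescan: no

Answer: no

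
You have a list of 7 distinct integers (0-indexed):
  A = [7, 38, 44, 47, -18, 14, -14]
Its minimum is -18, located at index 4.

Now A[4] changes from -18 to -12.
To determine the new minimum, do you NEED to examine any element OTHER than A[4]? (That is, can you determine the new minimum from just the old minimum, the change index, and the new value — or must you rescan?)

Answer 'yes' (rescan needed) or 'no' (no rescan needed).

Answer: yes

Derivation:
Old min = -18 at index 4
Change at index 4: -18 -> -12
Index 4 WAS the min and new value -12 > old min -18. Must rescan other elements to find the new min.
Needs rescan: yes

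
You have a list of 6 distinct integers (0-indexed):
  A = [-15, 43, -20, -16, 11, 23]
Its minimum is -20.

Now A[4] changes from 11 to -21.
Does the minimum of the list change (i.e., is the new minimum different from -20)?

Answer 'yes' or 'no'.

Answer: yes

Derivation:
Old min = -20
Change: A[4] 11 -> -21
Changed element was NOT the min; min changes only if -21 < -20.
New min = -21; changed? yes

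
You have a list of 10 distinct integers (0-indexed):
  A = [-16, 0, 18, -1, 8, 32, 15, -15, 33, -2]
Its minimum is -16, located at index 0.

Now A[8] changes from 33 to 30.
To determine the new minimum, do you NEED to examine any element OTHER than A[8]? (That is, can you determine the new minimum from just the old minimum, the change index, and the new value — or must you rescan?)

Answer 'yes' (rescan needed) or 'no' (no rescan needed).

Old min = -16 at index 0
Change at index 8: 33 -> 30
Index 8 was NOT the min. New min = min(-16, 30). No rescan of other elements needed.
Needs rescan: no

Answer: no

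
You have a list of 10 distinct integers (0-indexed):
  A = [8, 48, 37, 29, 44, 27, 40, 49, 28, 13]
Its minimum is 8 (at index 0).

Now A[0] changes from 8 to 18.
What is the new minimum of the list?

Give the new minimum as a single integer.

Old min = 8 (at index 0)
Change: A[0] 8 -> 18
Changed element WAS the min. Need to check: is 18 still <= all others?
  Min of remaining elements: 13
  New min = min(18, 13) = 13

Answer: 13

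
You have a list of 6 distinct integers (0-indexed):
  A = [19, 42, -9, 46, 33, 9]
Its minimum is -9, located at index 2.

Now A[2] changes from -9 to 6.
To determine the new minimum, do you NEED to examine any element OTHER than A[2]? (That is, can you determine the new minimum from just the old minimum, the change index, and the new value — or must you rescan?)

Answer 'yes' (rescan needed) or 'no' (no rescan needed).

Old min = -9 at index 2
Change at index 2: -9 -> 6
Index 2 WAS the min and new value 6 > old min -9. Must rescan other elements to find the new min.
Needs rescan: yes

Answer: yes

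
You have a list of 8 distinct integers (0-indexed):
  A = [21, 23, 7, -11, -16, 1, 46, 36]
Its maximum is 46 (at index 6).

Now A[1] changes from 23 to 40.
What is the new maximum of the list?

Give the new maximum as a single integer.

Answer: 46

Derivation:
Old max = 46 (at index 6)
Change: A[1] 23 -> 40
Changed element was NOT the old max.
  New max = max(old_max, new_val) = max(46, 40) = 46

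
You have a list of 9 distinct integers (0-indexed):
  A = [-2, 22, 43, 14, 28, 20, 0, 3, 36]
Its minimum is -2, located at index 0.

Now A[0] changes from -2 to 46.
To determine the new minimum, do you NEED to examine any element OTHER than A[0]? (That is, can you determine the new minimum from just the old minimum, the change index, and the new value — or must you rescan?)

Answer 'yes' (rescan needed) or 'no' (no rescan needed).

Answer: yes

Derivation:
Old min = -2 at index 0
Change at index 0: -2 -> 46
Index 0 WAS the min and new value 46 > old min -2. Must rescan other elements to find the new min.
Needs rescan: yes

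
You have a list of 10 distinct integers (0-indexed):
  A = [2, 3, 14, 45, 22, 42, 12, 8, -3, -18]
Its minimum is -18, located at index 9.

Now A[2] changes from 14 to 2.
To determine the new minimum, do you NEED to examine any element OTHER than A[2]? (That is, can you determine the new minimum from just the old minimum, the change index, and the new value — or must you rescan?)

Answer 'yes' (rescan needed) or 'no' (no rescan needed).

Old min = -18 at index 9
Change at index 2: 14 -> 2
Index 2 was NOT the min. New min = min(-18, 2). No rescan of other elements needed.
Needs rescan: no

Answer: no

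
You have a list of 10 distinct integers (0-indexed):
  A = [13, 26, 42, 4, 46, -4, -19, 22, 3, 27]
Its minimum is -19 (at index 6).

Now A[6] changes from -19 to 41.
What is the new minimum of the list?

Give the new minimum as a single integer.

Old min = -19 (at index 6)
Change: A[6] -19 -> 41
Changed element WAS the min. Need to check: is 41 still <= all others?
  Min of remaining elements: -4
  New min = min(41, -4) = -4

Answer: -4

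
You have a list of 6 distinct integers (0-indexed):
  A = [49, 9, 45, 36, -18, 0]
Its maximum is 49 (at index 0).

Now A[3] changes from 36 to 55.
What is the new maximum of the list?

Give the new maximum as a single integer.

Answer: 55

Derivation:
Old max = 49 (at index 0)
Change: A[3] 36 -> 55
Changed element was NOT the old max.
  New max = max(old_max, new_val) = max(49, 55) = 55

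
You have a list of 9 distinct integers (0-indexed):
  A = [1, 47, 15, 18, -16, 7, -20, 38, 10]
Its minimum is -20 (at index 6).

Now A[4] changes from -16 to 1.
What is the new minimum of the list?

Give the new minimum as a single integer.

Answer: -20

Derivation:
Old min = -20 (at index 6)
Change: A[4] -16 -> 1
Changed element was NOT the old min.
  New min = min(old_min, new_val) = min(-20, 1) = -20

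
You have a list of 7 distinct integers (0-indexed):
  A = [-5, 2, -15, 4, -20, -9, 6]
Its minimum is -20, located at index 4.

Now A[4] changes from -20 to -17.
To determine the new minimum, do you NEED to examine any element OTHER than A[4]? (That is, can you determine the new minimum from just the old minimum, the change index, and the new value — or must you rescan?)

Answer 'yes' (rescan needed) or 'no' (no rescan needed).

Answer: yes

Derivation:
Old min = -20 at index 4
Change at index 4: -20 -> -17
Index 4 WAS the min and new value -17 > old min -20. Must rescan other elements to find the new min.
Needs rescan: yes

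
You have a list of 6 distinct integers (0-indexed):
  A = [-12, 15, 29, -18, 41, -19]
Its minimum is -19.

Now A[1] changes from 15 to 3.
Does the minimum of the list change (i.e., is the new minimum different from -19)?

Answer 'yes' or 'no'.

Old min = -19
Change: A[1] 15 -> 3
Changed element was NOT the min; min changes only if 3 < -19.
New min = -19; changed? no

Answer: no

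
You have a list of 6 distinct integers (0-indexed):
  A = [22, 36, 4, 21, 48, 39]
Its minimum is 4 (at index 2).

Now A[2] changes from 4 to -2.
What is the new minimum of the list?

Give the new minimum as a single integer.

Answer: -2

Derivation:
Old min = 4 (at index 2)
Change: A[2] 4 -> -2
Changed element WAS the min. Need to check: is -2 still <= all others?
  Min of remaining elements: 21
  New min = min(-2, 21) = -2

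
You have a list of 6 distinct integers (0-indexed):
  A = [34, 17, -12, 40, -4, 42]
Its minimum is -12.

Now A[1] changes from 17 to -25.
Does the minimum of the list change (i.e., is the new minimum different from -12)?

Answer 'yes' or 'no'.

Old min = -12
Change: A[1] 17 -> -25
Changed element was NOT the min; min changes only if -25 < -12.
New min = -25; changed? yes

Answer: yes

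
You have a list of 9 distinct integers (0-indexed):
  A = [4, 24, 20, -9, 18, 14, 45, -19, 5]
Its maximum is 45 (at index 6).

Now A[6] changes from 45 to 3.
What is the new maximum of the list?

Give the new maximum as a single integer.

Answer: 24

Derivation:
Old max = 45 (at index 6)
Change: A[6] 45 -> 3
Changed element WAS the max -> may need rescan.
  Max of remaining elements: 24
  New max = max(3, 24) = 24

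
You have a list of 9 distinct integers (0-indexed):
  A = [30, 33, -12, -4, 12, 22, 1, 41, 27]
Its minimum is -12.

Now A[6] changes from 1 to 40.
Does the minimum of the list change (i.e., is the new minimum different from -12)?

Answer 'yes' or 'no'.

Answer: no

Derivation:
Old min = -12
Change: A[6] 1 -> 40
Changed element was NOT the min; min changes only if 40 < -12.
New min = -12; changed? no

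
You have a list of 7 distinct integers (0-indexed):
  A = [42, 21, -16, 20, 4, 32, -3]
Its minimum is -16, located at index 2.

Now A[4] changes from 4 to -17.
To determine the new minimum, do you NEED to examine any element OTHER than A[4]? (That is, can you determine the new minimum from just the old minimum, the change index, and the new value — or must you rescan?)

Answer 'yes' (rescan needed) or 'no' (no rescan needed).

Answer: no

Derivation:
Old min = -16 at index 2
Change at index 4: 4 -> -17
Index 4 was NOT the min. New min = min(-16, -17). No rescan of other elements needed.
Needs rescan: no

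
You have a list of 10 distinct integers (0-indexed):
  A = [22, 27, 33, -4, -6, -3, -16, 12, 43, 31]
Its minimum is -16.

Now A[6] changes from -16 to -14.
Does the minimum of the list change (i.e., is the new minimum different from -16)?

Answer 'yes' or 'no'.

Old min = -16
Change: A[6] -16 -> -14
Changed element was the min; new min must be rechecked.
New min = -14; changed? yes

Answer: yes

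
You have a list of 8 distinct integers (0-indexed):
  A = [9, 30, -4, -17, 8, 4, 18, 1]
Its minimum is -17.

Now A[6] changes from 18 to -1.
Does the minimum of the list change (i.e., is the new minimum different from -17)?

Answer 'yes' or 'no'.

Old min = -17
Change: A[6] 18 -> -1
Changed element was NOT the min; min changes only if -1 < -17.
New min = -17; changed? no

Answer: no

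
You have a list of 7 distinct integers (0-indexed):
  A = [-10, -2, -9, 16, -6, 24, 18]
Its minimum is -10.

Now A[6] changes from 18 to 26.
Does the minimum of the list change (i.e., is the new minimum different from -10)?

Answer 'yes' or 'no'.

Old min = -10
Change: A[6] 18 -> 26
Changed element was NOT the min; min changes only if 26 < -10.
New min = -10; changed? no

Answer: no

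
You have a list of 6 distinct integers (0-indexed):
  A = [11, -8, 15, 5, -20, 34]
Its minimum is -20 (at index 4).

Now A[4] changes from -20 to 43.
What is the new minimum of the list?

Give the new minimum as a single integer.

Answer: -8

Derivation:
Old min = -20 (at index 4)
Change: A[4] -20 -> 43
Changed element WAS the min. Need to check: is 43 still <= all others?
  Min of remaining elements: -8
  New min = min(43, -8) = -8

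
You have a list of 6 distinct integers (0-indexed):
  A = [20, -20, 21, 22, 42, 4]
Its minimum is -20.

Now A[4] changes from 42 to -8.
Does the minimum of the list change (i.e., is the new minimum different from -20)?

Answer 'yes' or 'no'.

Answer: no

Derivation:
Old min = -20
Change: A[4] 42 -> -8
Changed element was NOT the min; min changes only if -8 < -20.
New min = -20; changed? no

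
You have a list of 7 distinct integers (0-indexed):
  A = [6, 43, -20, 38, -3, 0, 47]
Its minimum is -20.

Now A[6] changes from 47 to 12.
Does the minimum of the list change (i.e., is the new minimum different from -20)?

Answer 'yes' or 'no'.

Old min = -20
Change: A[6] 47 -> 12
Changed element was NOT the min; min changes only if 12 < -20.
New min = -20; changed? no

Answer: no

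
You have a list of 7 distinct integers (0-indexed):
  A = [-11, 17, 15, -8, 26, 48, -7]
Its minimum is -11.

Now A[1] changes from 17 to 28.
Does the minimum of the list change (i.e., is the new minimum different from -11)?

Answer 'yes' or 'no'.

Old min = -11
Change: A[1] 17 -> 28
Changed element was NOT the min; min changes only if 28 < -11.
New min = -11; changed? no

Answer: no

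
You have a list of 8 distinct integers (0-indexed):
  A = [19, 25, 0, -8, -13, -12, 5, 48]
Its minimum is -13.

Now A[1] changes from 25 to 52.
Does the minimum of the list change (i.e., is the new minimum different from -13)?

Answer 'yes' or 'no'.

Answer: no

Derivation:
Old min = -13
Change: A[1] 25 -> 52
Changed element was NOT the min; min changes only if 52 < -13.
New min = -13; changed? no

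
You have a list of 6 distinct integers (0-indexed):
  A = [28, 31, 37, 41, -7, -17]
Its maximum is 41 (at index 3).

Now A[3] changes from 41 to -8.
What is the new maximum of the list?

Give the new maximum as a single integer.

Answer: 37

Derivation:
Old max = 41 (at index 3)
Change: A[3] 41 -> -8
Changed element WAS the max -> may need rescan.
  Max of remaining elements: 37
  New max = max(-8, 37) = 37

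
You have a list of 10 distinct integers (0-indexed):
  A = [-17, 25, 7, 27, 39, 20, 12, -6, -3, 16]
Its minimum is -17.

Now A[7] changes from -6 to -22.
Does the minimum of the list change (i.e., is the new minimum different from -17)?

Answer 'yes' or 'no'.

Answer: yes

Derivation:
Old min = -17
Change: A[7] -6 -> -22
Changed element was NOT the min; min changes only if -22 < -17.
New min = -22; changed? yes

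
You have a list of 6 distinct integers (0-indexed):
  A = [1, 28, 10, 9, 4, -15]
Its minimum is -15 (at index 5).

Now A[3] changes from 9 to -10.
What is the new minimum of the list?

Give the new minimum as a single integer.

Old min = -15 (at index 5)
Change: A[3] 9 -> -10
Changed element was NOT the old min.
  New min = min(old_min, new_val) = min(-15, -10) = -15

Answer: -15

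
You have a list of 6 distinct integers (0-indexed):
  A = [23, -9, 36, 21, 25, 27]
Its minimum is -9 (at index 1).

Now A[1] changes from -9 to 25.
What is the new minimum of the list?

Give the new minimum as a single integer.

Answer: 21

Derivation:
Old min = -9 (at index 1)
Change: A[1] -9 -> 25
Changed element WAS the min. Need to check: is 25 still <= all others?
  Min of remaining elements: 21
  New min = min(25, 21) = 21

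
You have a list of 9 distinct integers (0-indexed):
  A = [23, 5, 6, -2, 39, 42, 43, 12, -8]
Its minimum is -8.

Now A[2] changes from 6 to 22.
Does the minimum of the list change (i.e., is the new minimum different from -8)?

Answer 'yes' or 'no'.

Old min = -8
Change: A[2] 6 -> 22
Changed element was NOT the min; min changes only if 22 < -8.
New min = -8; changed? no

Answer: no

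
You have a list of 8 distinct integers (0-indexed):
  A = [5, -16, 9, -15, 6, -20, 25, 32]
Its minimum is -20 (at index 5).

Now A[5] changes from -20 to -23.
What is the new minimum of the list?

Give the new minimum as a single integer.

Answer: -23

Derivation:
Old min = -20 (at index 5)
Change: A[5] -20 -> -23
Changed element WAS the min. Need to check: is -23 still <= all others?
  Min of remaining elements: -16
  New min = min(-23, -16) = -23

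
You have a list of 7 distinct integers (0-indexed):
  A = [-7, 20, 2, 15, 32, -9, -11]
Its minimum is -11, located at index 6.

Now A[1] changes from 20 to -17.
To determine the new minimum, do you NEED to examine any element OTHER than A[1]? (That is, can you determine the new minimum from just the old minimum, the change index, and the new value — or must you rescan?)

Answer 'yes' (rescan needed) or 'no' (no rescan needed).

Old min = -11 at index 6
Change at index 1: 20 -> -17
Index 1 was NOT the min. New min = min(-11, -17). No rescan of other elements needed.
Needs rescan: no

Answer: no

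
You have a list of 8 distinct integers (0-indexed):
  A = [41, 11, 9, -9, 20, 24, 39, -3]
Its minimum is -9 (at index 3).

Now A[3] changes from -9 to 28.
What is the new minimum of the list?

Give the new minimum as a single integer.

Answer: -3

Derivation:
Old min = -9 (at index 3)
Change: A[3] -9 -> 28
Changed element WAS the min. Need to check: is 28 still <= all others?
  Min of remaining elements: -3
  New min = min(28, -3) = -3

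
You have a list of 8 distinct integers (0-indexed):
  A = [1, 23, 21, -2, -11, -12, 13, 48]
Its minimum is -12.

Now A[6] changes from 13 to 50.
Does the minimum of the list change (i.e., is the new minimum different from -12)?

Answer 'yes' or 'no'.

Old min = -12
Change: A[6] 13 -> 50
Changed element was NOT the min; min changes only if 50 < -12.
New min = -12; changed? no

Answer: no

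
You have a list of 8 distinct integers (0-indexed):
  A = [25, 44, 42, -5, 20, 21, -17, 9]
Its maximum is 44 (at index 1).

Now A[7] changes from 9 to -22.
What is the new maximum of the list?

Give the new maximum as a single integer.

Answer: 44

Derivation:
Old max = 44 (at index 1)
Change: A[7] 9 -> -22
Changed element was NOT the old max.
  New max = max(old_max, new_val) = max(44, -22) = 44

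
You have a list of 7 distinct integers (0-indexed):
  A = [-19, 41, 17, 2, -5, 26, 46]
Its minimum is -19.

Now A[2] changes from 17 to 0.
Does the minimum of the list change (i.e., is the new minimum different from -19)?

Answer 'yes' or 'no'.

Answer: no

Derivation:
Old min = -19
Change: A[2] 17 -> 0
Changed element was NOT the min; min changes only if 0 < -19.
New min = -19; changed? no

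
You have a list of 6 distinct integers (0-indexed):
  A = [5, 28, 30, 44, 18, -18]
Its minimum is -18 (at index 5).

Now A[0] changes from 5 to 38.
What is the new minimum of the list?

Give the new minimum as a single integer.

Old min = -18 (at index 5)
Change: A[0] 5 -> 38
Changed element was NOT the old min.
  New min = min(old_min, new_val) = min(-18, 38) = -18

Answer: -18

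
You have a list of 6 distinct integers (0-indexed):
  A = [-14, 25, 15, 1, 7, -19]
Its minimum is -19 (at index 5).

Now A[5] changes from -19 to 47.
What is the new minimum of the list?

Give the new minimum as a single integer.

Answer: -14

Derivation:
Old min = -19 (at index 5)
Change: A[5] -19 -> 47
Changed element WAS the min. Need to check: is 47 still <= all others?
  Min of remaining elements: -14
  New min = min(47, -14) = -14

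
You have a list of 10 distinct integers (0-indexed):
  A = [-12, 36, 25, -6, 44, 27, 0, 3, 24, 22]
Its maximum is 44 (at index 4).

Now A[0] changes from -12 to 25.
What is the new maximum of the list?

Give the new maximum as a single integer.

Answer: 44

Derivation:
Old max = 44 (at index 4)
Change: A[0] -12 -> 25
Changed element was NOT the old max.
  New max = max(old_max, new_val) = max(44, 25) = 44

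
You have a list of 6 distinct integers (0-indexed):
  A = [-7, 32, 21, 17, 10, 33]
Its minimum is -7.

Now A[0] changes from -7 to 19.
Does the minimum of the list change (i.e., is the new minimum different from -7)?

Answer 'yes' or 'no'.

Answer: yes

Derivation:
Old min = -7
Change: A[0] -7 -> 19
Changed element was the min; new min must be rechecked.
New min = 10; changed? yes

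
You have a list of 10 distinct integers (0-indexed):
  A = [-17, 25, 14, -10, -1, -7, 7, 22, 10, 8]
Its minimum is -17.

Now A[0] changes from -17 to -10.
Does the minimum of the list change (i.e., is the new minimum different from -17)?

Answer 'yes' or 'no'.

Answer: yes

Derivation:
Old min = -17
Change: A[0] -17 -> -10
Changed element was the min; new min must be rechecked.
New min = -10; changed? yes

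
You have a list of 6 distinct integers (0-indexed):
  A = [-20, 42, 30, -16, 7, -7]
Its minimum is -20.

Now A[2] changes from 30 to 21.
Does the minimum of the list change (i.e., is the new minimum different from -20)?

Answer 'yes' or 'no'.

Old min = -20
Change: A[2] 30 -> 21
Changed element was NOT the min; min changes only if 21 < -20.
New min = -20; changed? no

Answer: no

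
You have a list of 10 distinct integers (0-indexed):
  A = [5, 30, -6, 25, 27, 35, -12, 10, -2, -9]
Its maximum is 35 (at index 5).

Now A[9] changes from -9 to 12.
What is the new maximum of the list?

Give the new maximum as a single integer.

Old max = 35 (at index 5)
Change: A[9] -9 -> 12
Changed element was NOT the old max.
  New max = max(old_max, new_val) = max(35, 12) = 35

Answer: 35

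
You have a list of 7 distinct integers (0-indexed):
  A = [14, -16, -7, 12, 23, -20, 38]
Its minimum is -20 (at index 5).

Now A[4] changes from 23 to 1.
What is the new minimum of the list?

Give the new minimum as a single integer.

Old min = -20 (at index 5)
Change: A[4] 23 -> 1
Changed element was NOT the old min.
  New min = min(old_min, new_val) = min(-20, 1) = -20

Answer: -20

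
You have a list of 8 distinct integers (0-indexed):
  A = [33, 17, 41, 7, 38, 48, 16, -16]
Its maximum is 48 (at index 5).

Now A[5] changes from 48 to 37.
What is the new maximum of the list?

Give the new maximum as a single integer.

Answer: 41

Derivation:
Old max = 48 (at index 5)
Change: A[5] 48 -> 37
Changed element WAS the max -> may need rescan.
  Max of remaining elements: 41
  New max = max(37, 41) = 41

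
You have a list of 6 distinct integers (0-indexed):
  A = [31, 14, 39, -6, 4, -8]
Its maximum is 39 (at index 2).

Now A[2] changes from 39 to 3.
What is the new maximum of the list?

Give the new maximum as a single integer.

Answer: 31

Derivation:
Old max = 39 (at index 2)
Change: A[2] 39 -> 3
Changed element WAS the max -> may need rescan.
  Max of remaining elements: 31
  New max = max(3, 31) = 31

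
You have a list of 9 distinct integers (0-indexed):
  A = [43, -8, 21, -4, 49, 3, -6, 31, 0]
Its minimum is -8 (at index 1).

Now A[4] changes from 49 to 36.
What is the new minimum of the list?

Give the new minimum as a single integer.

Old min = -8 (at index 1)
Change: A[4] 49 -> 36
Changed element was NOT the old min.
  New min = min(old_min, new_val) = min(-8, 36) = -8

Answer: -8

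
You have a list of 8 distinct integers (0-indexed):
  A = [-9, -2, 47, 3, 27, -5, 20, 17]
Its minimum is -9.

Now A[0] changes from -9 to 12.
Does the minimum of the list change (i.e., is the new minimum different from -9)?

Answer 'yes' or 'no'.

Answer: yes

Derivation:
Old min = -9
Change: A[0] -9 -> 12
Changed element was the min; new min must be rechecked.
New min = -5; changed? yes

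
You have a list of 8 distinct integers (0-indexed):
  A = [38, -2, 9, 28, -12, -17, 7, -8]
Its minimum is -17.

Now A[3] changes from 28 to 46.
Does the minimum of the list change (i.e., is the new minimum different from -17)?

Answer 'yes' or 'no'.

Old min = -17
Change: A[3] 28 -> 46
Changed element was NOT the min; min changes only if 46 < -17.
New min = -17; changed? no

Answer: no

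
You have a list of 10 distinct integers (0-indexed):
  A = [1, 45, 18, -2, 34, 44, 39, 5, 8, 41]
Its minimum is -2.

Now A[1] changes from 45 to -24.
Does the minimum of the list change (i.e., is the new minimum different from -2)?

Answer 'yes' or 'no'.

Old min = -2
Change: A[1] 45 -> -24
Changed element was NOT the min; min changes only if -24 < -2.
New min = -24; changed? yes

Answer: yes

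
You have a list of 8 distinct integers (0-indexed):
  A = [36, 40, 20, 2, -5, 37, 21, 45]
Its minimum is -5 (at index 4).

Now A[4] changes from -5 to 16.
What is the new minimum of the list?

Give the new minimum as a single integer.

Old min = -5 (at index 4)
Change: A[4] -5 -> 16
Changed element WAS the min. Need to check: is 16 still <= all others?
  Min of remaining elements: 2
  New min = min(16, 2) = 2

Answer: 2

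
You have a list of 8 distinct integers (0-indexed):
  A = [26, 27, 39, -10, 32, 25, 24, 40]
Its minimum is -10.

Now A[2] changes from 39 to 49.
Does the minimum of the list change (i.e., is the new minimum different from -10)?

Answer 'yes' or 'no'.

Answer: no

Derivation:
Old min = -10
Change: A[2] 39 -> 49
Changed element was NOT the min; min changes only if 49 < -10.
New min = -10; changed? no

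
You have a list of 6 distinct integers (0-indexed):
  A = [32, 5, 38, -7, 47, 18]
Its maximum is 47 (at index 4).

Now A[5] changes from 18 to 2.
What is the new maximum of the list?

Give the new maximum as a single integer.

Old max = 47 (at index 4)
Change: A[5] 18 -> 2
Changed element was NOT the old max.
  New max = max(old_max, new_val) = max(47, 2) = 47

Answer: 47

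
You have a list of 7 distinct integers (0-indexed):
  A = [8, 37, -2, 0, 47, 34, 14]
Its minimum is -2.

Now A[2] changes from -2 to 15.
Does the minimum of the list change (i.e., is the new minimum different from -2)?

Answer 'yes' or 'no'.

Answer: yes

Derivation:
Old min = -2
Change: A[2] -2 -> 15
Changed element was the min; new min must be rechecked.
New min = 0; changed? yes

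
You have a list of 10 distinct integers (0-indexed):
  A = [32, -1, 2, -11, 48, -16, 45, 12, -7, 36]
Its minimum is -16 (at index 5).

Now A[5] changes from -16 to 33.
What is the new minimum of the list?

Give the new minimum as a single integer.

Old min = -16 (at index 5)
Change: A[5] -16 -> 33
Changed element WAS the min. Need to check: is 33 still <= all others?
  Min of remaining elements: -11
  New min = min(33, -11) = -11

Answer: -11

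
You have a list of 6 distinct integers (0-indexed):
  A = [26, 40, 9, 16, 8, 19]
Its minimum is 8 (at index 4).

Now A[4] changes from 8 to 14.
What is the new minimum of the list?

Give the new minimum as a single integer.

Old min = 8 (at index 4)
Change: A[4] 8 -> 14
Changed element WAS the min. Need to check: is 14 still <= all others?
  Min of remaining elements: 9
  New min = min(14, 9) = 9

Answer: 9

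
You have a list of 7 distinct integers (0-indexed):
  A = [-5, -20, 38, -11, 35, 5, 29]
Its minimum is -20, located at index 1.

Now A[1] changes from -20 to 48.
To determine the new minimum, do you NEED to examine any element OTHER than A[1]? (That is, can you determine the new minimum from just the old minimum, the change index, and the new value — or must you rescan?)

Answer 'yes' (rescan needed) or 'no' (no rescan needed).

Answer: yes

Derivation:
Old min = -20 at index 1
Change at index 1: -20 -> 48
Index 1 WAS the min and new value 48 > old min -20. Must rescan other elements to find the new min.
Needs rescan: yes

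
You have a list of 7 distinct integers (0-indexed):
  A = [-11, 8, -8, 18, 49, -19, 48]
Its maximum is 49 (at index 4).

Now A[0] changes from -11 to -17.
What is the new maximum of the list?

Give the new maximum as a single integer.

Answer: 49

Derivation:
Old max = 49 (at index 4)
Change: A[0] -11 -> -17
Changed element was NOT the old max.
  New max = max(old_max, new_val) = max(49, -17) = 49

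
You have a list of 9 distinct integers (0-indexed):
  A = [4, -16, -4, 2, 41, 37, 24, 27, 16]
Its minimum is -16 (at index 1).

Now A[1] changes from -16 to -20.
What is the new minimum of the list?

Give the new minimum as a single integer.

Answer: -20

Derivation:
Old min = -16 (at index 1)
Change: A[1] -16 -> -20
Changed element WAS the min. Need to check: is -20 still <= all others?
  Min of remaining elements: -4
  New min = min(-20, -4) = -20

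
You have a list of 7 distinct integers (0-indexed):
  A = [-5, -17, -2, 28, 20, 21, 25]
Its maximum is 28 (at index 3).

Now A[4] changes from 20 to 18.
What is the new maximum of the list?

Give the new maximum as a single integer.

Answer: 28

Derivation:
Old max = 28 (at index 3)
Change: A[4] 20 -> 18
Changed element was NOT the old max.
  New max = max(old_max, new_val) = max(28, 18) = 28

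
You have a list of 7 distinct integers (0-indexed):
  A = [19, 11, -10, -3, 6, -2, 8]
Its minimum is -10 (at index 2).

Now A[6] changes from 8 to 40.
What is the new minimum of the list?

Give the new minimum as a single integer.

Answer: -10

Derivation:
Old min = -10 (at index 2)
Change: A[6] 8 -> 40
Changed element was NOT the old min.
  New min = min(old_min, new_val) = min(-10, 40) = -10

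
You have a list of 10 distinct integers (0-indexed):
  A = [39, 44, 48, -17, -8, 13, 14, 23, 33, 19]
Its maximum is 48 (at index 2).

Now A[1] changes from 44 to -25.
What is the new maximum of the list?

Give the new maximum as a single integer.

Old max = 48 (at index 2)
Change: A[1] 44 -> -25
Changed element was NOT the old max.
  New max = max(old_max, new_val) = max(48, -25) = 48

Answer: 48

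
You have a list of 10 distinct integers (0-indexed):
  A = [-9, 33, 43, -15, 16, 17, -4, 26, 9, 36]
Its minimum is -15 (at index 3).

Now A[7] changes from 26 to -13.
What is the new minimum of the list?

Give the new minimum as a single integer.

Old min = -15 (at index 3)
Change: A[7] 26 -> -13
Changed element was NOT the old min.
  New min = min(old_min, new_val) = min(-15, -13) = -15

Answer: -15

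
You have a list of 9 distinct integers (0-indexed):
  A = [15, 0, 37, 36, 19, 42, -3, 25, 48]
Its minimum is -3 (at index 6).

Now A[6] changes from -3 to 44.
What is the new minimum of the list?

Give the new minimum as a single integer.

Old min = -3 (at index 6)
Change: A[6] -3 -> 44
Changed element WAS the min. Need to check: is 44 still <= all others?
  Min of remaining elements: 0
  New min = min(44, 0) = 0

Answer: 0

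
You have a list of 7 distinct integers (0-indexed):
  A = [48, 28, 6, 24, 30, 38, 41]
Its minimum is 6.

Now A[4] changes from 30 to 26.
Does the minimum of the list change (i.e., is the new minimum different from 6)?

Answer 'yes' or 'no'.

Old min = 6
Change: A[4] 30 -> 26
Changed element was NOT the min; min changes only if 26 < 6.
New min = 6; changed? no

Answer: no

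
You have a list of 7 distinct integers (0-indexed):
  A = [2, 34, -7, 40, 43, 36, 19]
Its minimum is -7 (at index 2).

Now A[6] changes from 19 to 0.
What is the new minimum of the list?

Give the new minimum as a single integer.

Old min = -7 (at index 2)
Change: A[6] 19 -> 0
Changed element was NOT the old min.
  New min = min(old_min, new_val) = min(-7, 0) = -7

Answer: -7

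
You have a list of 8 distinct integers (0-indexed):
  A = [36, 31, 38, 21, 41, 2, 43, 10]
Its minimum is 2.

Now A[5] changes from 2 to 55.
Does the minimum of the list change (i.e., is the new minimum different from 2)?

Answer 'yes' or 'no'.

Old min = 2
Change: A[5] 2 -> 55
Changed element was the min; new min must be rechecked.
New min = 10; changed? yes

Answer: yes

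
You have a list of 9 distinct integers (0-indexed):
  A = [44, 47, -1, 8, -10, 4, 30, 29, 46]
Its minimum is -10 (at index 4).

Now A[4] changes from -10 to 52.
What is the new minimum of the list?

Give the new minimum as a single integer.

Answer: -1

Derivation:
Old min = -10 (at index 4)
Change: A[4] -10 -> 52
Changed element WAS the min. Need to check: is 52 still <= all others?
  Min of remaining elements: -1
  New min = min(52, -1) = -1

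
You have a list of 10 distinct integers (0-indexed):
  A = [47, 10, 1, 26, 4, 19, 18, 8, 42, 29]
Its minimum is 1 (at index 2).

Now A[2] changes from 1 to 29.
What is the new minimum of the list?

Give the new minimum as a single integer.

Old min = 1 (at index 2)
Change: A[2] 1 -> 29
Changed element WAS the min. Need to check: is 29 still <= all others?
  Min of remaining elements: 4
  New min = min(29, 4) = 4

Answer: 4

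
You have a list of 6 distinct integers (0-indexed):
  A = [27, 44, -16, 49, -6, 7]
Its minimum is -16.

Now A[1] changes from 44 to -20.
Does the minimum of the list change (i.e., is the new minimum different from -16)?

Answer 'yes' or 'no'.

Old min = -16
Change: A[1] 44 -> -20
Changed element was NOT the min; min changes only if -20 < -16.
New min = -20; changed? yes

Answer: yes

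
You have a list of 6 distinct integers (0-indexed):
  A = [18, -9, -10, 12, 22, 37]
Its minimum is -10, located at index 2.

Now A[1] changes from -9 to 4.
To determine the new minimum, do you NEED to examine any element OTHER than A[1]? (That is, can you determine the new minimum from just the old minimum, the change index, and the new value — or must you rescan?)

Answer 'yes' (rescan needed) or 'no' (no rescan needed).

Old min = -10 at index 2
Change at index 1: -9 -> 4
Index 1 was NOT the min. New min = min(-10, 4). No rescan of other elements needed.
Needs rescan: no

Answer: no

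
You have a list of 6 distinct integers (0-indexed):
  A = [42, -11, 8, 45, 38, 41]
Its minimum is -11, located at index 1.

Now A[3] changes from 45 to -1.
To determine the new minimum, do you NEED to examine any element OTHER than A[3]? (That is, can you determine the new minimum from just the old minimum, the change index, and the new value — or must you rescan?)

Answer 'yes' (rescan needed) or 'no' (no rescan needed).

Answer: no

Derivation:
Old min = -11 at index 1
Change at index 3: 45 -> -1
Index 3 was NOT the min. New min = min(-11, -1). No rescan of other elements needed.
Needs rescan: no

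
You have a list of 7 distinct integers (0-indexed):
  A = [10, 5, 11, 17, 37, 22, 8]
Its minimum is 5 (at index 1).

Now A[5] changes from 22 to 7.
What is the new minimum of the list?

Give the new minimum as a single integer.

Answer: 5

Derivation:
Old min = 5 (at index 1)
Change: A[5] 22 -> 7
Changed element was NOT the old min.
  New min = min(old_min, new_val) = min(5, 7) = 5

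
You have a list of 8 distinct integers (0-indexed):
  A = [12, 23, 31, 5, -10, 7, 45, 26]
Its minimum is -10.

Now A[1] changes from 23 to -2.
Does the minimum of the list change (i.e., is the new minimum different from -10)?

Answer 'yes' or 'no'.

Answer: no

Derivation:
Old min = -10
Change: A[1] 23 -> -2
Changed element was NOT the min; min changes only if -2 < -10.
New min = -10; changed? no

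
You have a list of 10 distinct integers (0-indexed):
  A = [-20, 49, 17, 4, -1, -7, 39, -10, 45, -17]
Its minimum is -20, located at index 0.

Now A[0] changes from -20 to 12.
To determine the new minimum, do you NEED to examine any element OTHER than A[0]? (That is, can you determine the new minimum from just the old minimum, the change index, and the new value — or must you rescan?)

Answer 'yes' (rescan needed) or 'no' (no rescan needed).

Old min = -20 at index 0
Change at index 0: -20 -> 12
Index 0 WAS the min and new value 12 > old min -20. Must rescan other elements to find the new min.
Needs rescan: yes

Answer: yes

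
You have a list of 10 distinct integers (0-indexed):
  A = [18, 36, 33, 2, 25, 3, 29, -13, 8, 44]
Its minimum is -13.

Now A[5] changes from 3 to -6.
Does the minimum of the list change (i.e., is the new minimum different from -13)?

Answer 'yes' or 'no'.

Answer: no

Derivation:
Old min = -13
Change: A[5] 3 -> -6
Changed element was NOT the min; min changes only if -6 < -13.
New min = -13; changed? no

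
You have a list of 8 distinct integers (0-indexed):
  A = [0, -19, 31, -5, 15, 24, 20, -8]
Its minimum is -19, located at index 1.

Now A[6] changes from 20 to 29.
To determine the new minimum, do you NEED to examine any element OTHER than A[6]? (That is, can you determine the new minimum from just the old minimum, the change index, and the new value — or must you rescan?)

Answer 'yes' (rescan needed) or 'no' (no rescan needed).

Old min = -19 at index 1
Change at index 6: 20 -> 29
Index 6 was NOT the min. New min = min(-19, 29). No rescan of other elements needed.
Needs rescan: no

Answer: no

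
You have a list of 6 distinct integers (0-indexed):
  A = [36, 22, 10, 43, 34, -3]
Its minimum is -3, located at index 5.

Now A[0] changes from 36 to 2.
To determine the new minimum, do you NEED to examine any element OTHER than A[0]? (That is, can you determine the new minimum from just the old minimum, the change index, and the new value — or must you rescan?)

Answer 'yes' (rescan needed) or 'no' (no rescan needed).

Old min = -3 at index 5
Change at index 0: 36 -> 2
Index 0 was NOT the min. New min = min(-3, 2). No rescan of other elements needed.
Needs rescan: no

Answer: no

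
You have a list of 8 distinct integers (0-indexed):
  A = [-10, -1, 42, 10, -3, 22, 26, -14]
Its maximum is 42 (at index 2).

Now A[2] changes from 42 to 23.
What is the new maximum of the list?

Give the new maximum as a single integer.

Answer: 26

Derivation:
Old max = 42 (at index 2)
Change: A[2] 42 -> 23
Changed element WAS the max -> may need rescan.
  Max of remaining elements: 26
  New max = max(23, 26) = 26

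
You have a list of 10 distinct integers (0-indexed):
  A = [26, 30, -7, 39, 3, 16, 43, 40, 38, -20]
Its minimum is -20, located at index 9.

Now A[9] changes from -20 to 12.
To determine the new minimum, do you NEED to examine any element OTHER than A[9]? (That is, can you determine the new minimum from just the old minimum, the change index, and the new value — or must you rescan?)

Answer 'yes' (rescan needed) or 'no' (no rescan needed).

Answer: yes

Derivation:
Old min = -20 at index 9
Change at index 9: -20 -> 12
Index 9 WAS the min and new value 12 > old min -20. Must rescan other elements to find the new min.
Needs rescan: yes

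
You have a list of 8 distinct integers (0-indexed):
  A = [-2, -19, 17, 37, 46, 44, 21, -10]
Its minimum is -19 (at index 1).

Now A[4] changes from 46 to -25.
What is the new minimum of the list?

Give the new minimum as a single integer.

Old min = -19 (at index 1)
Change: A[4] 46 -> -25
Changed element was NOT the old min.
  New min = min(old_min, new_val) = min(-19, -25) = -25

Answer: -25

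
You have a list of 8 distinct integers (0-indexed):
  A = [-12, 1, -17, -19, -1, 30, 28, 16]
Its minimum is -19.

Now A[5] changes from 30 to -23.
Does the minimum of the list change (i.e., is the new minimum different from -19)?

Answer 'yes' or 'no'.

Old min = -19
Change: A[5] 30 -> -23
Changed element was NOT the min; min changes only if -23 < -19.
New min = -23; changed? yes

Answer: yes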